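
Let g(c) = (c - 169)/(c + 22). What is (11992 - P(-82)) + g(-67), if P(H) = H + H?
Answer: 547256/45 ≈ 12161.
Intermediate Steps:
P(H) = 2*H
g(c) = (-169 + c)/(22 + c)
(11992 - P(-82)) + g(-67) = (11992 - 2*(-82)) + (-169 - 67)/(22 - 67) = (11992 - 1*(-164)) - 236/(-45) = (11992 + 164) - 1/45*(-236) = 12156 + 236/45 = 547256/45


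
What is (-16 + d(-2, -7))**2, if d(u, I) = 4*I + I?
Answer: 2601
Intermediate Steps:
d(u, I) = 5*I
(-16 + d(-2, -7))**2 = (-16 + 5*(-7))**2 = (-16 - 35)**2 = (-51)**2 = 2601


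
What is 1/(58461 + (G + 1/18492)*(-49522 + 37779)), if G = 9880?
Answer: -18492/2144376324211 ≈ -8.6235e-9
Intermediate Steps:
1/(58461 + (G + 1/18492)*(-49522 + 37779)) = 1/(58461 + (9880 + 1/18492)*(-49522 + 37779)) = 1/(58461 + (9880 + 1/18492)*(-11743)) = 1/(58461 + (182700961/18492)*(-11743)) = 1/(58461 - 2145457385023/18492) = 1/(-2144376324211/18492) = -18492/2144376324211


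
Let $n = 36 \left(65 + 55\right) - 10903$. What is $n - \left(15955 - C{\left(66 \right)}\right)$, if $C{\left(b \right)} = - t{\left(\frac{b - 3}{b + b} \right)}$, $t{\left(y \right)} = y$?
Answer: $- \frac{991693}{44} \approx -22538.0$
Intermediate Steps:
$C{\left(b \right)} = - \frac{-3 + b}{2 b}$ ($C{\left(b \right)} = - \frac{b - 3}{b + b} = - \frac{-3 + b}{2 b}$)
$n = -6583$ ($n = 36 \cdot 120 - 10903 = 4320 - 10903 = -6583$)
$n - \left(15955 - C{\left(66 \right)}\right) = -6583 - \left(15955 - \frac{3 - 66}{2 \cdot 66}\right) = -6583 - \left(15955 - \frac{1}{2} \cdot \frac{1}{66} \left(3 - 66\right)\right) = -6583 - \left(15955 - \frac{1}{2} \cdot \frac{1}{66} \left(-63\right)\right) = -6583 - \left(15955 - - \frac{21}{44}\right) = -6583 - \left(15955 + \frac{21}{44}\right) = -6583 - \frac{702041}{44} = - \frac{991693}{44}$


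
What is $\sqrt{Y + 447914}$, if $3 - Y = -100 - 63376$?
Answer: $\sqrt{511393} \approx 715.12$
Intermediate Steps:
$Y = 63479$ ($Y = 3 - \left(-100 - 63376\right) = 3 - -63476 = 3 + 63476 = 63479$)
$\sqrt{Y + 447914} = \sqrt{63479 + 447914} = \sqrt{511393}$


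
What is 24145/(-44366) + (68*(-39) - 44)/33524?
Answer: -232261929/371831446 ≈ -0.62464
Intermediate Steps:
24145/(-44366) + (68*(-39) - 44)/33524 = 24145*(-1/44366) + (-2652 - 44)*(1/33524) = -24145/44366 - 2696*1/33524 = -24145/44366 - 674/8381 = -232261929/371831446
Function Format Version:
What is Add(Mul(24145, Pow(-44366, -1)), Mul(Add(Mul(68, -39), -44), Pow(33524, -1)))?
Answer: Rational(-232261929, 371831446) ≈ -0.62464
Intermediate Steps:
Add(Mul(24145, Pow(-44366, -1)), Mul(Add(Mul(68, -39), -44), Pow(33524, -1))) = Add(Mul(24145, Rational(-1, 44366)), Mul(Add(-2652, -44), Rational(1, 33524))) = Add(Rational(-24145, 44366), Mul(-2696, Rational(1, 33524))) = Add(Rational(-24145, 44366), Rational(-674, 8381)) = Rational(-232261929, 371831446)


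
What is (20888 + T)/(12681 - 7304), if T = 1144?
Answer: 22032/5377 ≈ 4.0975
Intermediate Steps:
(20888 + T)/(12681 - 7304) = (20888 + 1144)/(12681 - 7304) = 22032/5377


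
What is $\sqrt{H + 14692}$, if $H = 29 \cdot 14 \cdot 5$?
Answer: $3 \sqrt{1858} \approx 129.31$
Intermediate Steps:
$H = 2030$ ($H = 406 \cdot 5 = 2030$)
$\sqrt{H + 14692} = \sqrt{2030 + 14692} = \sqrt{16722} = 3 \sqrt{1858}$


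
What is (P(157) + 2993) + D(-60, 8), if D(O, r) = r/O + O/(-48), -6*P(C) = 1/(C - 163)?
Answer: 269473/90 ≈ 2994.1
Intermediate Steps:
P(C) = -1/(6*(-163 + C)) (P(C) = -1/(6*(C - 163)) = -1/(6*(-163 + C)))
D(O, r) = -O/48 + r/O (D(O, r) = r/O + O*(-1/48) = r/O - O/48 = -O/48 + r/O)
(P(157) + 2993) + D(-60, 8) = (-1/(-978 + 6*157) + 2993) + (-1/48*(-60) + 8/(-60)) = (-1/(-978 + 942) + 2993) + (5/4 + 8*(-1/60)) = (-1/(-36) + 2993) + (5/4 - 2/15) = (-1*(-1/36) + 2993) + 67/60 = (1/36 + 2993) + 67/60 = 107749/36 + 67/60 = 269473/90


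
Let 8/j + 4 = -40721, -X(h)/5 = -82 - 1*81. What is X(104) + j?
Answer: 33190867/40725 ≈ 815.00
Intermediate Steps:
X(h) = 815 (X(h) = -5*(-82 - 1*81) = -5*(-82 - 81) = -5*(-163) = 815)
j = -8/40725 (j = 8/(-4 - 40721) = 8/(-40725) = 8*(-1/40725) = -8/40725 ≈ -0.00019644)
X(104) + j = 815 - 8/40725 = 33190867/40725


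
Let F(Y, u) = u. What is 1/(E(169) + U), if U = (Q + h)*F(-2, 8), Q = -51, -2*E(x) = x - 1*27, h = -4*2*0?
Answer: -1/479 ≈ -0.0020877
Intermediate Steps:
h = 0 (h = -8*0 = 0)
E(x) = 27/2 - x/2 (E(x) = -(x - 1*27)/2 = -(x - 27)/2 = -(-27 + x)/2 = 27/2 - x/2)
U = -408 (U = (-51 + 0)*8 = -51*8 = -408)
1/(E(169) + U) = 1/((27/2 - ½*169) - 408) = 1/((27/2 - 169/2) - 408) = 1/(-71 - 408) = 1/(-479) = -1/479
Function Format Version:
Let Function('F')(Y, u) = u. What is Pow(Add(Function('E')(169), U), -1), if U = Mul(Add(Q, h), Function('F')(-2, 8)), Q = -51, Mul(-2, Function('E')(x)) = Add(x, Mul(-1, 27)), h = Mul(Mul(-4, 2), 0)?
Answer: Rational(-1, 479) ≈ -0.0020877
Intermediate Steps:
h = 0 (h = Mul(-8, 0) = 0)
Function('E')(x) = Add(Rational(27, 2), Mul(Rational(-1, 2), x)) (Function('E')(x) = Mul(Rational(-1, 2), Add(x, Mul(-1, 27))) = Mul(Rational(-1, 2), Add(x, -27)) = Mul(Rational(-1, 2), Add(-27, x)) = Add(Rational(27, 2), Mul(Rational(-1, 2), x)))
U = -408 (U = Mul(Add(-51, 0), 8) = Mul(-51, 8) = -408)
Pow(Add(Function('E')(169), U), -1) = Pow(Add(Add(Rational(27, 2), Mul(Rational(-1, 2), 169)), -408), -1) = Pow(Add(Add(Rational(27, 2), Rational(-169, 2)), -408), -1) = Pow(Add(-71, -408), -1) = Pow(-479, -1) = Rational(-1, 479)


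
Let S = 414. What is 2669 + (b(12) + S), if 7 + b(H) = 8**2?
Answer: 3140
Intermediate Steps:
b(H) = 57 (b(H) = -7 + 8**2 = -7 + 64 = 57)
2669 + (b(12) + S) = 2669 + (57 + 414) = 2669 + 471 = 3140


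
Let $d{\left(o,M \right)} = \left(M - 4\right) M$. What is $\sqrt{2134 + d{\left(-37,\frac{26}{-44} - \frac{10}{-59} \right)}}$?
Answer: $\frac{\sqrt{3598510969}}{1298} \approx 46.215$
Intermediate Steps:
$d{\left(o,M \right)} = M \left(-4 + M\right)$ ($d{\left(o,M \right)} = \left(-4 + M\right) M = M \left(-4 + M\right)$)
$\sqrt{2134 + d{\left(-37,\frac{26}{-44} - \frac{10}{-59} \right)}} = \sqrt{2134 + \left(\frac{26}{-44} - \frac{10}{-59}\right) \left(-4 + \left(\frac{26}{-44} - \frac{10}{-59}\right)\right)} = \sqrt{2134 + \left(26 \left(- \frac{1}{44}\right) - - \frac{10}{59}\right) \left(-4 + \left(26 \left(- \frac{1}{44}\right) - - \frac{10}{59}\right)\right)} = \sqrt{2134 + \left(- \frac{13}{22} + \frac{10}{59}\right) \left(-4 + \left(- \frac{13}{22} + \frac{10}{59}\right)\right)} = \sqrt{2134 - \frac{547 \left(-4 - \frac{547}{1298}\right)}{1298}} = \sqrt{2134 - - \frac{3139233}{1684804}} = \sqrt{2134 + \frac{3139233}{1684804}} = \sqrt{\frac{3598510969}{1684804}} = \frac{\sqrt{3598510969}}{1298}$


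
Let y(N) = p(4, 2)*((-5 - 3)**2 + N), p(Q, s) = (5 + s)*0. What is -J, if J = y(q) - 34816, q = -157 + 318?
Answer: 34816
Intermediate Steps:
q = 161
p(Q, s) = 0
y(N) = 0 (y(N) = 0*((-5 - 3)**2 + N) = 0*((-8)**2 + N) = 0*(64 + N) = 0)
J = -34816 (J = 0 - 34816 = -34816)
-J = -1*(-34816) = 34816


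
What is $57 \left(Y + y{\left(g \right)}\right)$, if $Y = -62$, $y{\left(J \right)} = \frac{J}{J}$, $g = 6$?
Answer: $-3477$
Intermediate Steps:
$y{\left(J \right)} = 1$
$57 \left(Y + y{\left(g \right)}\right) = 57 \left(-62 + 1\right) = 57 \left(-61\right) = -3477$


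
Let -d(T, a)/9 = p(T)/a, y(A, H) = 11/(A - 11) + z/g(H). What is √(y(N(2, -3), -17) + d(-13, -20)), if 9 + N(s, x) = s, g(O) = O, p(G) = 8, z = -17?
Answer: √3590/30 ≈ 1.9972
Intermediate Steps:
N(s, x) = -9 + s
y(A, H) = -17/H + 11/(-11 + A) (y(A, H) = 11/(A - 11) - 17/H = 11/(-11 + A) - 17/H = -17/H + 11/(-11 + A))
d(T, a) = -72/a
√(y(N(2, -3), -17) + d(-13, -20)) = √((187 - 17*(-9 + 2) + 11*(-17))/((-17)*(-11 + (-9 + 2))) - 72/(-20)) = √(-(187 - 17*(-7) - 187)/(17*(-11 - 7)) - 72*(-1/20)) = √(-1/17*(187 + 119 - 187)/(-18) + 18/5) = √(-1/17*(-1/18)*119 + 18/5) = √(7/18 + 18/5) = √(359/90) = √3590/30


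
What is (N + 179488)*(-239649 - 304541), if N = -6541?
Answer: -94116027930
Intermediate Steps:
(N + 179488)*(-239649 - 304541) = (-6541 + 179488)*(-239649 - 304541) = 172947*(-544190) = -94116027930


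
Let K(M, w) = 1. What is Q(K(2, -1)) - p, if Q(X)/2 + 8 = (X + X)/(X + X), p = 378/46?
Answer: -511/23 ≈ -22.217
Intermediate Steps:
p = 189/23 (p = 378*(1/46) = 189/23 ≈ 8.2174)
Q(X) = -14 (Q(X) = -16 + 2*((X + X)/(X + X)) = -16 + 2*((2*X)/((2*X))) = -16 + 2*((2*X)*(1/(2*X))) = -16 + 2*1 = -16 + 2 = -14)
Q(K(2, -1)) - p = -14 - 1*189/23 = -14 - 189/23 = -511/23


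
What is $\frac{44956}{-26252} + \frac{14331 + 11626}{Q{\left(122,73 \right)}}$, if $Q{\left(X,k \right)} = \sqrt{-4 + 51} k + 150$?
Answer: $- \frac{28115444807}{1496121169} + \frac{1894861 \sqrt{47}}{227963} \approx 38.193$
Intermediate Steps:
$Q{\left(X,k \right)} = 150 + k \sqrt{47}$ ($Q{\left(X,k \right)} = \sqrt{47} k + 150 = k \sqrt{47} + 150 = 150 + k \sqrt{47}$)
$\frac{44956}{-26252} + \frac{14331 + 11626}{Q{\left(122,73 \right)}} = \frac{44956}{-26252} + \frac{14331 + 11626}{150 + 73 \sqrt{47}} = 44956 \left(- \frac{1}{26252}\right) + \frac{25957}{150 + 73 \sqrt{47}} = - \frac{11239}{6563} + \frac{25957}{150 + 73 \sqrt{47}}$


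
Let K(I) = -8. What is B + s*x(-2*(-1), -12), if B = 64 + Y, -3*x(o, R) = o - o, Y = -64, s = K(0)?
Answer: 0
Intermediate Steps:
s = -8
x(o, R) = 0 (x(o, R) = -(o - o)/3 = -⅓*0 = 0)
B = 0 (B = 64 - 64 = 0)
B + s*x(-2*(-1), -12) = 0 - 8*0 = 0 + 0 = 0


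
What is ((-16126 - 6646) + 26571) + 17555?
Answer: 21354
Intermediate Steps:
((-16126 - 6646) + 26571) + 17555 = (-22772 + 26571) + 17555 = 3799 + 17555 = 21354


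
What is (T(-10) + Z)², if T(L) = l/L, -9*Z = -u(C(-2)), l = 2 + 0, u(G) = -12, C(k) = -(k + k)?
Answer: 529/225 ≈ 2.3511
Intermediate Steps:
C(k) = -2*k
l = 2
Z = -4/3 (Z = -(-1)*(-12)/9 = -⅑*12 = -4/3 ≈ -1.3333)
T(L) = 2/L
(T(-10) + Z)² = (2/(-10) - 4/3)² = (2*(-⅒) - 4/3)² = (-⅕ - 4/3)² = (-23/15)² = 529/225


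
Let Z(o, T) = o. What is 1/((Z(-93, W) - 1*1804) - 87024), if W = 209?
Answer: -1/88921 ≈ -1.1246e-5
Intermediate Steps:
1/((Z(-93, W) - 1*1804) - 87024) = 1/((-93 - 1*1804) - 87024) = 1/((-93 - 1804) - 87024) = 1/(-1897 - 87024) = 1/(-88921) = -1/88921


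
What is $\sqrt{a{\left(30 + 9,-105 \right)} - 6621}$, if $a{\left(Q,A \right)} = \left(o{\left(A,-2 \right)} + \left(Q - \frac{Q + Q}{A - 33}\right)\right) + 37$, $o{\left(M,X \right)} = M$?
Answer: $\frac{3 i \sqrt{390839}}{23} \approx 81.544 i$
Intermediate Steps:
$a{\left(Q,A \right)} = 37 + A + Q - \frac{2 Q}{-33 + A}$ ($a{\left(Q,A \right)} = \left(A + \left(Q - \frac{Q + Q}{A - 33}\right)\right) + 37 = \left(A + \left(Q - \frac{2 Q}{-33 + A}\right)\right) + 37 = \left(A + Q - \frac{2 Q}{-33 + A}\right) + 37 = 37 + A + Q - \frac{2 Q}{-33 + A}$)
$\sqrt{a{\left(30 + 9,-105 \right)} - 6621} = \sqrt{\frac{-1221 + \left(-105\right)^{2} - 35 \left(30 + 9\right) + 4 \left(-105\right) - 105 \left(30 + 9\right)}{-33 - 105} - 6621} = \sqrt{\frac{-1221 + 11025 - 1365 - 420 - 4095}{-138} - 6621} = \sqrt{- \frac{-1221 + 11025 - 1365 - 420 - 4095}{138} - 6621} = \sqrt{\left(- \frac{1}{138}\right) 3924 - 6621} = \sqrt{- \frac{654}{23} - 6621} = \sqrt{- \frac{152937}{23}} = \frac{3 i \sqrt{390839}}{23}$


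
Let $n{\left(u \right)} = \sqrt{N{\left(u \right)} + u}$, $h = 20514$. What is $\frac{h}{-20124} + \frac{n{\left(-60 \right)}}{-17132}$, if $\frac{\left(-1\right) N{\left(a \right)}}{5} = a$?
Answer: $- \frac{263}{258} - \frac{\sqrt{15}}{4283} \approx -1.0203$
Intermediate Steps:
$N{\left(a \right)} = - 5 a$
$n{\left(u \right)} = 2 \sqrt{- u}$ ($n{\left(u \right)} = \sqrt{- 5 u + u} = \sqrt{- 4 u} = 2 \sqrt{- u}$)
$\frac{h}{-20124} + \frac{n{\left(-60 \right)}}{-17132} = \frac{20514}{-20124} + \frac{2 \sqrt{\left(-1\right) \left(-60\right)}}{-17132} = 20514 \left(- \frac{1}{20124}\right) + 2 \sqrt{60} \left(- \frac{1}{17132}\right) = - \frac{263}{258} + 2 \cdot 2 \sqrt{15} \left(- \frac{1}{17132}\right) = - \frac{263}{258} + 4 \sqrt{15} \left(- \frac{1}{17132}\right) = - \frac{263}{258} - \frac{\sqrt{15}}{4283}$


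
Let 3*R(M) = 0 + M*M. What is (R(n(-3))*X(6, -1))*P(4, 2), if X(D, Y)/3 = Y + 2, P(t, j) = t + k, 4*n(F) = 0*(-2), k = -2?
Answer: 0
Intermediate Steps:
n(F) = 0 (n(F) = (0*(-2))/4 = (1/4)*0 = 0)
R(M) = M**2/3 (R(M) = (0 + M*M)/3 = (0 + M**2)/3 = M**2/3)
P(t, j) = -2 + t (P(t, j) = t - 2 = -2 + t)
X(D, Y) = 6 + 3*Y (X(D, Y) = 3*(Y + 2) = 3*(2 + Y) = 6 + 3*Y)
(R(n(-3))*X(6, -1))*P(4, 2) = (((1/3)*0**2)*(6 + 3*(-1)))*(-2 + 4) = (((1/3)*0)*(6 - 3))*2 = (0*3)*2 = 0*2 = 0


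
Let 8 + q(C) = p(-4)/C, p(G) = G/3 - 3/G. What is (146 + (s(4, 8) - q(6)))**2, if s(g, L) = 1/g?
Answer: 123498769/5184 ≈ 23823.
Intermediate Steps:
p(G) = -3/G + G/3 (p(G) = G*(1/3) - 3/G = G/3 - 3/G = -3/G + G/3)
q(C) = -8 - 7/(12*C) (q(C) = -8 + (-3/(-4) + (1/3)*(-4))/C = -8 + (-3*(-1/4) - 4/3)/C = -8 + (3/4 - 4/3)/C = -8 - 7/(12*C))
(146 + (s(4, 8) - q(6)))**2 = (146 + (1/4 - (-8 - 7/12/6)))**2 = (146 + (1/4 - (-8 - 7/12*1/6)))**2 = (146 + (1/4 - (-8 - 7/72)))**2 = (146 + (1/4 - 1*(-583/72)))**2 = (146 + (1/4 + 583/72))**2 = (146 + 601/72)**2 = (11113/72)**2 = 123498769/5184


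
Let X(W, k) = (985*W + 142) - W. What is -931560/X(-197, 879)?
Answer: 465780/96853 ≈ 4.8091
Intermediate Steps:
X(W, k) = 142 + 984*W (X(W, k) = (142 + 985*W) - W = 142 + 984*W)
-931560/X(-197, 879) = -931560/(142 + 984*(-197)) = -931560/(142 - 193848) = -931560/(-193706) = -931560*(-1/193706) = 465780/96853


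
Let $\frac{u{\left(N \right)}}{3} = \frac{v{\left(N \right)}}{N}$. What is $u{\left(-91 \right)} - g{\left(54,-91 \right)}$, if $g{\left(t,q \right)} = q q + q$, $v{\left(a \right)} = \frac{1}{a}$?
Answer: $- \frac{67821387}{8281} \approx -8190.0$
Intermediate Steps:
$g{\left(t,q \right)} = q + q^{2}$ ($g{\left(t,q \right)} = q^{2} + q = q + q^{2}$)
$u{\left(N \right)} = \frac{3}{N^{2}}$ ($u{\left(N \right)} = 3 \frac{1}{N N} = \frac{3}{N^{2}}$)
$u{\left(-91 \right)} - g{\left(54,-91 \right)} = \frac{3}{8281} - - 91 \left(1 - 91\right) = 3 \cdot \frac{1}{8281} - \left(-91\right) \left(-90\right) = \frac{3}{8281} - 8190 = - \frac{67821387}{8281}$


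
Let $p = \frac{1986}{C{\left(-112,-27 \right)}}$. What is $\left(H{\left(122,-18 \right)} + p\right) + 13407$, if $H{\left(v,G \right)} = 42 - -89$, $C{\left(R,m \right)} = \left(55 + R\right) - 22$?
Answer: $\frac{1067516}{79} \approx 13513.0$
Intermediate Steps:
$C{\left(R,m \right)} = 33 + R$
$p = - \frac{1986}{79}$ ($p = \frac{1986}{33 - 112} = \frac{1986}{-79} = 1986 \left(- \frac{1}{79}\right) = - \frac{1986}{79} \approx -25.139$)
$H{\left(v,G \right)} = 131$ ($H{\left(v,G \right)} = 42 + 89 = 131$)
$\left(H{\left(122,-18 \right)} + p\right) + 13407 = \left(131 - \frac{1986}{79}\right) + 13407 = \frac{8363}{79} + 13407 = \frac{1067516}{79}$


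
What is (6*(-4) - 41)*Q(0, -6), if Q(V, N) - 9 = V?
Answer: -585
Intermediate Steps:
Q(V, N) = 9 + V
(6*(-4) - 41)*Q(0, -6) = (6*(-4) - 41)*(9 + 0) = (-24 - 41)*9 = -65*9 = -585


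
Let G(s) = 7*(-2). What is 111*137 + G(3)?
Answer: 15193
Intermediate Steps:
G(s) = -14
111*137 + G(3) = 111*137 - 14 = 15207 - 14 = 15193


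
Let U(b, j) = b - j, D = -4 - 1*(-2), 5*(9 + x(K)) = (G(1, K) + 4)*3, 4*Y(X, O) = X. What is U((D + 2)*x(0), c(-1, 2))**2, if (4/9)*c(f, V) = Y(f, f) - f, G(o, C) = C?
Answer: 729/256 ≈ 2.8477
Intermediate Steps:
Y(X, O) = X/4
x(K) = -33/5 + 3*K/5 (x(K) = -9 + ((K + 4)*3)/5 = -9 + ((4 + K)*3)/5 = -9 + (12 + 3*K)/5 = -9 + (12/5 + 3*K/5) = -33/5 + 3*K/5)
c(f, V) = -27*f/16 (c(f, V) = 9*(f/4 - f)/4 = 9*(-3*f/4)/4 = -27*f/16)
D = -2 (D = -4 + 2 = -2)
U((D + 2)*x(0), c(-1, 2))**2 = ((-2 + 2)*(-33/5 + (3/5)*0) - (-27)*(-1)/16)**2 = (0*(-33/5 + 0) - 1*27/16)**2 = (0*(-33/5) - 27/16)**2 = (0 - 27/16)**2 = (-27/16)**2 = 729/256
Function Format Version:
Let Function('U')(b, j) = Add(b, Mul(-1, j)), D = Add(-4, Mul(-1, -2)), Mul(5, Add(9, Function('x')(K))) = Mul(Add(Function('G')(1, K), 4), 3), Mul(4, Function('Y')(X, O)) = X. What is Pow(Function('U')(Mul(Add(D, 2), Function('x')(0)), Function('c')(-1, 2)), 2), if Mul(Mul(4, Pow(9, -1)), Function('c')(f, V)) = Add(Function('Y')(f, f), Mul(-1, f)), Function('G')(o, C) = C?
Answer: Rational(729, 256) ≈ 2.8477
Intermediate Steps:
Function('Y')(X, O) = Mul(Rational(1, 4), X)
Function('x')(K) = Add(Rational(-33, 5), Mul(Rational(3, 5), K)) (Function('x')(K) = Add(-9, Mul(Rational(1, 5), Mul(Add(K, 4), 3))) = Add(-9, Mul(Rational(1, 5), Mul(Add(4, K), 3))) = Add(-9, Mul(Rational(1, 5), Add(12, Mul(3, K)))) = Add(-9, Add(Rational(12, 5), Mul(Rational(3, 5), K))) = Add(Rational(-33, 5), Mul(Rational(3, 5), K)))
Function('c')(f, V) = Mul(Rational(-27, 16), f) (Function('c')(f, V) = Mul(Rational(9, 4), Add(Mul(Rational(1, 4), f), Mul(-1, f))) = Mul(Rational(9, 4), Mul(Rational(-3, 4), f)) = Mul(Rational(-27, 16), f))
D = -2 (D = Add(-4, 2) = -2)
Pow(Function('U')(Mul(Add(D, 2), Function('x')(0)), Function('c')(-1, 2)), 2) = Pow(Add(Mul(Add(-2, 2), Add(Rational(-33, 5), Mul(Rational(3, 5), 0))), Mul(-1, Mul(Rational(-27, 16), -1))), 2) = Pow(Add(Mul(0, Add(Rational(-33, 5), 0)), Mul(-1, Rational(27, 16))), 2) = Pow(Add(Mul(0, Rational(-33, 5)), Rational(-27, 16)), 2) = Pow(Add(0, Rational(-27, 16)), 2) = Pow(Rational(-27, 16), 2) = Rational(729, 256)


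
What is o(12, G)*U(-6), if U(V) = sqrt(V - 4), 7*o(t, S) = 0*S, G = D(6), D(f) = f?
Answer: 0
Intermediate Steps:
G = 6
o(t, S) = 0 (o(t, S) = (0*S)/7 = (1/7)*0 = 0)
U(V) = sqrt(-4 + V)
o(12, G)*U(-6) = 0*sqrt(-4 - 6) = 0*sqrt(-10) = 0*(I*sqrt(10)) = 0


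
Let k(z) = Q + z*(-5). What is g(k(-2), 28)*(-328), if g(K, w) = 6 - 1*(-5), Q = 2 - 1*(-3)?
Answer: -3608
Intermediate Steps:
Q = 5 (Q = 2 + 3 = 5)
k(z) = 5 - 5*z (k(z) = 5 + z*(-5) = 5 - 5*z)
g(K, w) = 11 (g(K, w) = 6 + 5 = 11)
g(k(-2), 28)*(-328) = 11*(-328) = -3608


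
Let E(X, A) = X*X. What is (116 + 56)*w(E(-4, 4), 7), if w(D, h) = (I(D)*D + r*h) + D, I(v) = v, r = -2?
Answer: 44376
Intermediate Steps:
E(X, A) = X²
w(D, h) = D + D² - 2*h (w(D, h) = (D*D - 2*h) + D = (D² - 2*h) + D = D + D² - 2*h)
(116 + 56)*w(E(-4, 4), 7) = (116 + 56)*((-4)² + ((-4)²)² - 2*7) = 172*(16 + 16² - 14) = 172*(16 + 256 - 14) = 172*258 = 44376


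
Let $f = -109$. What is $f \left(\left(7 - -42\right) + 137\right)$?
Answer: $-20274$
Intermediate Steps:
$f \left(\left(7 - -42\right) + 137\right) = - 109 \left(\left(7 - -42\right) + 137\right) = - 109 \left(\left(7 + 42\right) + 137\right) = - 109 \left(49 + 137\right) = \left(-109\right) 186 = -20274$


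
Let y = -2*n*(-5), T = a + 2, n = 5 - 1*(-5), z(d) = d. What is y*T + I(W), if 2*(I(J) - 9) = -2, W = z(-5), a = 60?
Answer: 6208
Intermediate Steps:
W = -5
n = 10 (n = 5 + 5 = 10)
I(J) = 8 (I(J) = 9 + (½)*(-2) = 9 - 1 = 8)
T = 62 (T = 60 + 2 = 62)
y = 100 (y = -2*10*(-5) = -20*(-5) = 100)
y*T + I(W) = 100*62 + 8 = 6200 + 8 = 6208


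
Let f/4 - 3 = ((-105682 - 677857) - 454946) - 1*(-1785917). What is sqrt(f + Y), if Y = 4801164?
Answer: 2*sqrt(1747726) ≈ 2644.0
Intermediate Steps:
f = 2189740 (f = 12 + 4*(((-105682 - 677857) - 454946) - 1*(-1785917)) = 12 + 4*((-783539 - 454946) + 1785917) = 12 + 4*(-1238485 + 1785917) = 12 + 4*547432 = 12 + 2189728 = 2189740)
sqrt(f + Y) = sqrt(2189740 + 4801164) = sqrt(6990904) = 2*sqrt(1747726)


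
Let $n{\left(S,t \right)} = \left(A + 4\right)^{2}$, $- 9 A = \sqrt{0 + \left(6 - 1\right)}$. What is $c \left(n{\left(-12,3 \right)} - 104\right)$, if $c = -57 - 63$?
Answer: $\frac{284920}{27} + \frac{320 \sqrt{5}}{3} \approx 10791.0$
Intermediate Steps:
$A = - \frac{\sqrt{5}}{9}$ ($A = - \frac{\sqrt{0 + \left(6 - 1\right)}}{9} = - \frac{\sqrt{0 + 5}}{9} = - \frac{\sqrt{5}}{9} \approx -0.24845$)
$n{\left(S,t \right)} = \left(4 - \frac{\sqrt{5}}{9}\right)^{2}$ ($n{\left(S,t \right)} = \left(- \frac{\sqrt{5}}{9} + 4\right)^{2} = \left(4 - \frac{\sqrt{5}}{9}\right)^{2}$)
$c = -120$ ($c = -57 - 63 = -120$)
$c \left(n{\left(-12,3 \right)} - 104\right) = - 120 \left(\frac{\left(36 - \sqrt{5}\right)^{2}}{81} - 104\right) = - 120 \left(-104 + \frac{\left(36 - \sqrt{5}\right)^{2}}{81}\right) = 12480 - \frac{40 \left(36 - \sqrt{5}\right)^{2}}{27}$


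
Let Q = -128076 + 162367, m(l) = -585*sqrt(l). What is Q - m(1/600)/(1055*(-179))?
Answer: 34291 - 39*sqrt(6)/755380 ≈ 34291.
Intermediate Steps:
Q = 34291
Q - m(1/600)/(1055*(-179)) = 34291 - (-585*sqrt(6)/60)/(1055*(-179)) = 34291 - (-39*sqrt(6)/4)/(-188845) = 34291 - (-39*sqrt(6)/4)*(-1)/188845 = 34291 - 39*sqrt(6)/755380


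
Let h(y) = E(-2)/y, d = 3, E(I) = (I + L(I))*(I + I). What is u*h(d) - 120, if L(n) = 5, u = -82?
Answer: 208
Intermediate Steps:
E(I) = 2*I*(5 + I) (E(I) = (I + 5)*(I + I) = (5 + I)*(2*I) = 2*I*(5 + I))
h(y) = -12/y (h(y) = (2*(-2)*(5 - 2))/y = (2*(-2)*3)/y = -12/y)
u*h(d) - 120 = -(-984)/3 - 120 = -82*(-4) - 120 = 328 - 120 = 208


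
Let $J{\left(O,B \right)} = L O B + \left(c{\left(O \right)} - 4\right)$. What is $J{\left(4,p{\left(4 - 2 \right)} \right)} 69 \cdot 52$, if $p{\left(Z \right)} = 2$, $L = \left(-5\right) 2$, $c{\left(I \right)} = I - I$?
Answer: $-301392$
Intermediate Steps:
$c{\left(I \right)} = 0$
$L = -10$
$J{\left(O,B \right)} = -4 - 10 B O$ ($J{\left(O,B \right)} = - 10 O B + \left(0 - 4\right) = - 10 B O + \left(0 - 4\right) = - 10 B O - 4 = -4 - 10 B O$)
$J{\left(4,p{\left(4 - 2 \right)} \right)} 69 \cdot 52 = \left(-4 - 20 \cdot 4\right) 69 \cdot 52 = \left(-4 - 80\right) 69 \cdot 52 = \left(-84\right) 69 \cdot 52 = \left(-5796\right) 52 = -301392$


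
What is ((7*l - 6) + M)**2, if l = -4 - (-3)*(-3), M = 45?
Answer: 2704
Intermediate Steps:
l = -13 (l = -4 - 1*9 = -4 - 9 = -13)
((7*l - 6) + M)**2 = ((7*(-13) - 6) + 45)**2 = ((-91 - 6) + 45)**2 = (-97 + 45)**2 = (-52)**2 = 2704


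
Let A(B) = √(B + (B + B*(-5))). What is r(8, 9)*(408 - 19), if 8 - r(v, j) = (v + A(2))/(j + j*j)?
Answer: 138484/45 - 389*I*√6/90 ≈ 3077.4 - 10.587*I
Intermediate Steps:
A(B) = √3*√(-B) (A(B) = √(B + (B - 5*B)) = √(B - 4*B) = √(-3*B) = √3*√(-B))
r(v, j) = 8 - (v + I*√6)/(j + j²) (r(v, j) = 8 - (v + √3*√(-1*2))/(j + j*j) = 8 - (v + √3*√(-2))/(j + j²) = 8 - (v + √3*(I*√2))/(j + j²) = 8 - (v + I*√6)/(j + j²))
r(8, 9)*(408 - 19) = ((-1*8 + 8*9 + 8*9² - I*√6)/(9*(1 + 9)))*(408 - 19) = ((⅑)*(-8 + 72 + 8*81 - I*√6)/10)*389 = ((⅑)*(⅒)*(-8 + 72 + 648 - I*√6))*389 = ((⅑)*(⅒)*(712 - I*√6))*389 = (356/45 - I*√6/90)*389 = 138484/45 - 389*I*√6/90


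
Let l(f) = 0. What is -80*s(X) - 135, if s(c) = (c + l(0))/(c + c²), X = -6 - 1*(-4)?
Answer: -55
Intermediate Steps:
X = -2 (X = -6 + 4 = -2)
s(c) = c/(c + c²) (s(c) = (c + 0)/(c + c²) = c/(c + c²))
-80*s(X) - 135 = -80/(1 - 2) - 135 = -80/(-1) - 135 = -80*(-1) - 135 = 80 - 135 = -55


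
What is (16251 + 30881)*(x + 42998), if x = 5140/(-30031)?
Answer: 60860033855336/30031 ≈ 2.0266e+9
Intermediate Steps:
x = -5140/30031 (x = 5140*(-1/30031) = -5140/30031 ≈ -0.17116)
(16251 + 30881)*(x + 42998) = (16251 + 30881)*(-5140/30031 + 42998) = 47132*(1291267798/30031) = 60860033855336/30031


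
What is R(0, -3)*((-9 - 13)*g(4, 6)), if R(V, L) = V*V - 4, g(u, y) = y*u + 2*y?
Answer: 3168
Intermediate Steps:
g(u, y) = 2*y + u*y (g(u, y) = u*y + 2*y = 2*y + u*y)
R(V, L) = -4 + V² (R(V, L) = V² - 4 = -4 + V²)
R(0, -3)*((-9 - 13)*g(4, 6)) = (-4 + 0²)*((-9 - 13)*(6*(2 + 4))) = (-4 + 0)*(-132*6) = -(-88)*36 = -4*(-792) = 3168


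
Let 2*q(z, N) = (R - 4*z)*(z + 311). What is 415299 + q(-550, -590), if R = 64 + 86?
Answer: 134474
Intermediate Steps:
R = 150
q(z, N) = (150 - 4*z)*(311 + z)/2 (q(z, N) = ((150 - 4*z)*(z + 311))/2 = ((150 - 4*z)*(311 + z))/2 = (150 - 4*z)*(311 + z)/2)
415299 + q(-550, -590) = 415299 + (23325 - 547*(-550) - 2*(-550)**2) = 415299 + (23325 + 300850 - 2*302500) = 415299 + (23325 + 300850 - 605000) = 415299 - 280825 = 134474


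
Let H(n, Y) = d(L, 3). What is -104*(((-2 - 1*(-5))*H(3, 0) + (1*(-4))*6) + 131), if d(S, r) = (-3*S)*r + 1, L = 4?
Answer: -208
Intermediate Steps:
d(S, r) = 1 - 3*S*r (d(S, r) = -3*S*r + 1 = 1 - 3*S*r)
H(n, Y) = -35 (H(n, Y) = 1 - 3*4*3 = 1 - 36 = -35)
-104*(((-2 - 1*(-5))*H(3, 0) + (1*(-4))*6) + 131) = -104*(((-2 - 1*(-5))*(-35) + (1*(-4))*6) + 131) = -104*(((-2 + 5)*(-35) - 4*6) + 131) = -104*((3*(-35) - 24) + 131) = -104*((-105 - 24) + 131) = -104*(-129 + 131) = -104*2 = -208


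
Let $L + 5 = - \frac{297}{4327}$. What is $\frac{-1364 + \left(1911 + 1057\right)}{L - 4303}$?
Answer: $- \frac{6940508}{18641013} \approx -0.37232$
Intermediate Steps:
$L = - \frac{21932}{4327}$ ($L = -5 - \frac{297}{4327} = - \frac{21932}{4327} \approx -5.0686$)
$\frac{-1364 + \left(1911 + 1057\right)}{L - 4303} = \frac{-1364 + \left(1911 + 1057\right)}{- \frac{21932}{4327} - 4303} = \frac{-1364 + 2968}{- \frac{18641013}{4327}} = 1604 \left(- \frac{4327}{18641013}\right) = - \frac{6940508}{18641013}$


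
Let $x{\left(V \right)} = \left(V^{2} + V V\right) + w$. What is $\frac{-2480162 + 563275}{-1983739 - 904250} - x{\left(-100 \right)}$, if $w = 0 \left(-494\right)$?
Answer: $- \frac{57757863113}{2887989} \approx -19999.0$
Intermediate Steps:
$w = 0$
$x{\left(V \right)} = 2 V^{2}$ ($x{\left(V \right)} = \left(V^{2} + V V\right) + 0 = \left(V^{2} + V^{2}\right) + 0 = 2 V^{2} + 0 = 2 V^{2}$)
$\frac{-2480162 + 563275}{-1983739 - 904250} - x{\left(-100 \right)} = \frac{-2480162 + 563275}{-1983739 - 904250} - 2 \left(-100\right)^{2} = - \frac{1916887}{-2887989} - 2 \cdot 10000 = \left(-1916887\right) \left(- \frac{1}{2887989}\right) - 20000 = \frac{1916887}{2887989} - 20000 = - \frac{57757863113}{2887989}$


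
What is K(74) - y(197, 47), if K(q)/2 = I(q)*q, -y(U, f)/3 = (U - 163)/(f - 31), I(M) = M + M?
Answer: 175283/8 ≈ 21910.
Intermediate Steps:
I(M) = 2*M
y(U, f) = -3*(-163 + U)/(-31 + f) (y(U, f) = -3*(U - 163)/(f - 31) = -3*(-163 + U)/(-31 + f))
K(q) = 4*q**2 (K(q) = 2*((2*q)*q) = 2*(2*q**2) = 4*q**2)
K(74) - y(197, 47) = 4*74**2 - 3*(163 - 1*197)/(-31 + 47) = 4*5476 - 3*(163 - 197)/16 = 21904 - 3*(-34)/16 = 21904 - 1*(-51/8) = 21904 + 51/8 = 175283/8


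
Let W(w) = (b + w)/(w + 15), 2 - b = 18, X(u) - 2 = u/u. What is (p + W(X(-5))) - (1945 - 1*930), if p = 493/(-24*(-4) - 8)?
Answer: -800015/792 ≈ -1010.1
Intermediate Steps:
X(u) = 3 (X(u) = 2 + u/u = 2 + 1 = 3)
b = -16 (b = 2 - 1*18 = 2 - 18 = -16)
W(w) = (-16 + w)/(15 + w) (W(w) = (-16 + w)/(w + 15) = (-16 + w)/(15 + w))
p = 493/88 (p = 493/(96 - 8) = 493/88 ≈ 5.6023)
(p + W(X(-5))) - (1945 - 1*930) = (493/88 + (-16 + 3)/(15 + 3)) - (1945 - 1*930) = (493/88 - 13/18) - (1945 - 930) = (493/88 + (1/18)*(-13)) - 1*1015 = (493/88 - 13/18) - 1015 = 3865/792 - 1015 = -800015/792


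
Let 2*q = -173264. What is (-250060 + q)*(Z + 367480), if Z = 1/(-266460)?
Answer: -8242112485814227/66615 ≈ -1.2373e+11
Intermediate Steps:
q = -86632 (q = (1/2)*(-173264) = -86632)
Z = -1/266460 ≈ -3.7529e-6
(-250060 + q)*(Z + 367480) = (-250060 - 86632)*(-1/266460 + 367480) = -336692*97918720799/266460 = -8242112485814227/66615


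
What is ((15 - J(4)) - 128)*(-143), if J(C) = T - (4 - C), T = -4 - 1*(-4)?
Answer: 16159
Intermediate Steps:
T = 0 (T = -4 + 4 = 0)
J(C) = -4 + C (J(C) = 0 - (4 - C) = 0 + (-4 + C) = -4 + C)
((15 - J(4)) - 128)*(-143) = ((15 - (-4 + 4)) - 128)*(-143) = ((15 - 1*0) - 128)*(-143) = ((15 + 0) - 128)*(-143) = (15 - 128)*(-143) = -113*(-143) = 16159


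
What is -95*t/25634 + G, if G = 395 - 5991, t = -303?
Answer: -143419079/25634 ≈ -5594.9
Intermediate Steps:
G = -5596
-95*t/25634 + G = -95*(-303)/25634 - 5596 = 28785*(1/25634) - 5596 = 28785/25634 - 5596 = -143419079/25634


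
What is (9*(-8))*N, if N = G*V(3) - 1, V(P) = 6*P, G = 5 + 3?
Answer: -10296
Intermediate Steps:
G = 8
N = 143 (N = 8*(6*3) - 1 = 8*18 - 1 = 144 - 1 = 143)
(9*(-8))*N = (9*(-8))*143 = -72*143 = -10296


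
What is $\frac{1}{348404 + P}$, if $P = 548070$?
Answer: $\frac{1}{896474} \approx 1.1155 \cdot 10^{-6}$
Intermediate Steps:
$\frac{1}{348404 + P} = \frac{1}{348404 + 548070} = \frac{1}{896474}$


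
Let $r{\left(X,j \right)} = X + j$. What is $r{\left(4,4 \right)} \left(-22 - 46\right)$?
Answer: $-544$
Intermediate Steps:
$r{\left(4,4 \right)} \left(-22 - 46\right) = \left(4 + 4\right) \left(-22 - 46\right) = 8 \left(-68\right) = -544$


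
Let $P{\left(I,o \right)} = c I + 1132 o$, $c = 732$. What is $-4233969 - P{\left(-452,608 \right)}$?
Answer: $-4591361$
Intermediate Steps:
$P{\left(I,o \right)} = 732 I + 1132 o$
$-4233969 - P{\left(-452,608 \right)} = -4233969 - \left(732 \left(-452\right) + 1132 \cdot 608\right) = -4233969 - \left(-330864 + 688256\right) = -4233969 - 357392 = -4591361$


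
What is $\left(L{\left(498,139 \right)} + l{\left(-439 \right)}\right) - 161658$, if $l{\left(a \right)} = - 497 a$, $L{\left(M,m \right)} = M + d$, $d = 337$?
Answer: $57360$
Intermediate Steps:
$L{\left(M,m \right)} = 337 + M$ ($L{\left(M,m \right)} = M + 337 = 337 + M$)
$\left(L{\left(498,139 \right)} + l{\left(-439 \right)}\right) - 161658 = \left(\left(337 + 498\right) - -218183\right) - 161658 = \left(835 + 218183\right) - 161658 = 219018 - 161658 = 57360$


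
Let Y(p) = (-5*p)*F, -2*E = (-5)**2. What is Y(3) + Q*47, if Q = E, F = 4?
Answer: -1295/2 ≈ -647.50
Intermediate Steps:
E = -25/2 (E = -1/2*(-5)**2 = -1/2*25 = -25/2 ≈ -12.500)
Y(p) = -20*p (Y(p) = -5*p*4 = -20*p)
Q = -25/2 ≈ -12.500
Y(3) + Q*47 = -20*3 - 25/2*47 = -60 - 1175/2 = -1295/2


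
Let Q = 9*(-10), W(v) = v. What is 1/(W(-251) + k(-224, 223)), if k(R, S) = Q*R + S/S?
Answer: 1/19910 ≈ 5.0226e-5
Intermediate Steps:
Q = -90
k(R, S) = 1 - 90*R (k(R, S) = -90*R + S/S = -90*R + 1 = 1 - 90*R)
1/(W(-251) + k(-224, 223)) = 1/(-251 + (1 - 90*(-224))) = 1/(-251 + (1 + 20160)) = 1/(-251 + 20161) = 1/19910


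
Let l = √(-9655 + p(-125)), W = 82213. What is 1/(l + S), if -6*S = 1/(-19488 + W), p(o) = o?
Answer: -376350/1385232574050001 - 283278645000*I*√2445/1385232574050001 ≈ -2.7169e-10 - 0.010112*I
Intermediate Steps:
S = -1/376350 (S = -1/(6*(-19488 + 82213)) = -⅙/62725 = -⅙*1/62725 = -1/376350 ≈ -2.6571e-6)
l = 2*I*√2445 (l = √(-9655 - 125) = √(-9780) = 2*I*√2445 ≈ 98.894*I)
1/(l + S) = 1/(2*I*√2445 - 1/376350) = 1/(-1/376350 + 2*I*√2445)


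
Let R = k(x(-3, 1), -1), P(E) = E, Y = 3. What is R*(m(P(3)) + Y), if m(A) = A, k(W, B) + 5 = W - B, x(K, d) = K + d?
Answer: -36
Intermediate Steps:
k(W, B) = -5 + W - B (k(W, B) = -5 + (W - B) = -5 + W - B)
R = -6 (R = -5 + (-3 + 1) - 1*(-1) = -5 - 2 + 1 = -6)
R*(m(P(3)) + Y) = -6*(3 + 3) = -6*6 = -36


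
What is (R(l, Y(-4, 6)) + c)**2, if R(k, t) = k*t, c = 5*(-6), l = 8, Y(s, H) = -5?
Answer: 4900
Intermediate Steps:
c = -30
(R(l, Y(-4, 6)) + c)**2 = (8*(-5) - 30)**2 = (-40 - 30)**2 = (-70)**2 = 4900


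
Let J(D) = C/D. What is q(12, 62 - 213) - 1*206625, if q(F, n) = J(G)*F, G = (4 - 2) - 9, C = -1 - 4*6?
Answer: -1446075/7 ≈ -2.0658e+5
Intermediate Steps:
C = -25 (C = -1 - 24 = -25)
G = -7 (G = 2 - 9 = -7)
J(D) = -25/D
q(F, n) = 25*F/7 (q(F, n) = (-25/(-7))*F = (-25*(-⅐))*F = 25*F/7)
q(12, 62 - 213) - 1*206625 = (25/7)*12 - 1*206625 = 300/7 - 206625 = -1446075/7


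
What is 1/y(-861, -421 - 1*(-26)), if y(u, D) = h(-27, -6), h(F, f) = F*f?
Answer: 1/162 ≈ 0.0061728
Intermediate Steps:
y(u, D) = 162 (y(u, D) = -27*(-6) = 162)
1/y(-861, -421 - 1*(-26)) = 1/162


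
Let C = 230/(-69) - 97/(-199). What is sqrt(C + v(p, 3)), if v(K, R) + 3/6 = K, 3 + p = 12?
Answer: sqrt(8060694)/1194 ≈ 2.3778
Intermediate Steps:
p = 9 (p = -3 + 12 = 9)
v(K, R) = -1/2 + K
C = -1699/597 (C = 230*(-1/69) - 97*(-1/199) = -10/3 + 97/199 = -1699/597 ≈ -2.8459)
sqrt(C + v(p, 3)) = sqrt(-1699/597 + (-1/2 + 9)) = sqrt(-1699/597 + 17/2) = sqrt(6751/1194) = sqrt(8060694)/1194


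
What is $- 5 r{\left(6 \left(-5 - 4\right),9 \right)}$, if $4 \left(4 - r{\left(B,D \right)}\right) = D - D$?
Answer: $-20$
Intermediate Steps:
$r{\left(B,D \right)} = 4$ ($r{\left(B,D \right)} = 4 - \frac{D - D}{4} = 4 - 0 = 4 + 0 = 4$)
$- 5 r{\left(6 \left(-5 - 4\right),9 \right)} = \left(-5\right) 4 = -20$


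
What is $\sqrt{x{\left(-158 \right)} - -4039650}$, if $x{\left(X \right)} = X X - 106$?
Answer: $762 \sqrt{7} \approx 2016.1$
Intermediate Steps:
$x{\left(X \right)} = -106 + X^{2}$ ($x{\left(X \right)} = X^{2} - 106 = -106 + X^{2}$)
$\sqrt{x{\left(-158 \right)} - -4039650} = \sqrt{\left(-106 + \left(-158\right)^{2}\right) - -4039650} = \sqrt{\left(-106 + 24964\right) + 4039650} = \sqrt{24858 + 4039650} = \sqrt{4064508} = 762 \sqrt{7}$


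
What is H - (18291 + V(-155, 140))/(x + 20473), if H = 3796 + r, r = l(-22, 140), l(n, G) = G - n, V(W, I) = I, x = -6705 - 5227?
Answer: 33786847/8541 ≈ 3955.8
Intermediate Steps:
x = -11932
r = 162 (r = 140 - 1*(-22) = 140 + 22 = 162)
H = 3958 (H = 3796 + 162 = 3958)
H - (18291 + V(-155, 140))/(x + 20473) = 3958 - (18291 + 140)/(-11932 + 20473) = 3958 - 18431/8541 = 33786847/8541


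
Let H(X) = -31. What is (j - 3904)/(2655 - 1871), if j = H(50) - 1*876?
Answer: -4811/784 ≈ -6.1365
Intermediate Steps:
j = -907 (j = -31 - 1*876 = -31 - 876 = -907)
(j - 3904)/(2655 - 1871) = (-907 - 3904)/(2655 - 1871) = -4811/784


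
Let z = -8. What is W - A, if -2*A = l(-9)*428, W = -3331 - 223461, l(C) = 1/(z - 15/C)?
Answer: -4309690/19 ≈ -2.2683e+5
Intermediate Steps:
l(C) = 1/(-8 - 15/C)
W = -226792
A = 642/19 (A = -(-9/(-15 - 8*(-9)))*428/2 = -(-9/(-15 + 72))*428/2 = -(-9/57)*428/2 = -(-9*1/57)*428/2 = -(-3)*428/38 = -½*(-1284/19) = 642/19 ≈ 33.789)
W - A = -226792 - 1*642/19 = -226792 - 642/19 = -4309690/19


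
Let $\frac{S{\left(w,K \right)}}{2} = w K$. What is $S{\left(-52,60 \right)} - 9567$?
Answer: $-15807$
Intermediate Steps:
$S{\left(w,K \right)} = 2 K w$ ($S{\left(w,K \right)} = 2 w K = 2 K w$)
$S{\left(-52,60 \right)} - 9567 = 2 \cdot 60 \left(-52\right) - 9567 = -6240 - 9567 = -15807$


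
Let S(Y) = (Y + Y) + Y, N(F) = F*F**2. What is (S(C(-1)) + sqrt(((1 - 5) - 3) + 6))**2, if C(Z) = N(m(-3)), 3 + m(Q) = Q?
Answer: (648 - I)**2 ≈ 4.199e+5 - 1296.0*I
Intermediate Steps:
m(Q) = -3 + Q
N(F) = F**3
C(Z) = -216 (C(Z) = (-3 - 3)**3 = (-6)**3 = -216)
S(Y) = 3*Y (S(Y) = 2*Y + Y = 3*Y)
(S(C(-1)) + sqrt(((1 - 5) - 3) + 6))**2 = (3*(-216) + sqrt(((1 - 5) - 3) + 6))**2 = (-648 + sqrt((-4 - 3) + 6))**2 = (-648 + sqrt(-7 + 6))**2 = (-648 + sqrt(-1))**2 = (-648 + I)**2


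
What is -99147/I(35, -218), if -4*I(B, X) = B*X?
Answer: -198294/3815 ≈ -51.977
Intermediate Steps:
I(B, X) = -B*X/4
-99147/I(35, -218) = -99147/((-¼*35*(-218))) = -99147/3815/2 = -99147*2/3815 = -198294/3815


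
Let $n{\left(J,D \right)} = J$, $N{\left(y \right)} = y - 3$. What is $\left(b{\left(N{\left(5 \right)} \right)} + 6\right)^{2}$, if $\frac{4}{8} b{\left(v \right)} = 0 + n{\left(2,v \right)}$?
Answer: $100$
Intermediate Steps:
$N{\left(y \right)} = -3 + y$
$b{\left(v \right)} = 4$ ($b{\left(v \right)} = 2 \left(0 + 2\right) = 2 \cdot 2 = 4$)
$\left(b{\left(N{\left(5 \right)} \right)} + 6\right)^{2} = \left(4 + 6\right)^{2} = 10^{2} = 100$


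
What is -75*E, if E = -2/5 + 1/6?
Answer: 35/2 ≈ 17.500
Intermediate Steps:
E = -7/30 (E = -2*⅕ + 1*(⅙) = -⅖ + ⅙ = -7/30 ≈ -0.23333)
-75*E = -75*(-7/30) = 35/2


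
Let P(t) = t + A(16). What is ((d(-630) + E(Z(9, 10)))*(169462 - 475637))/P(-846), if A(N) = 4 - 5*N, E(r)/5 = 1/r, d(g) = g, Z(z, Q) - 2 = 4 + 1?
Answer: -1348700875/6454 ≈ -2.0897e+5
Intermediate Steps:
Z(z, Q) = 7 (Z(z, Q) = 2 + (4 + 1) = 2 + 5 = 7)
E(r) = 5/r
P(t) = -76 + t (P(t) = t + (4 - 5*16) = t + (4 - 80) = t - 76 = -76 + t)
((d(-630) + E(Z(9, 10)))*(169462 - 475637))/P(-846) = ((-630 + 5/7)*(169462 - 475637))/(-76 - 846) = ((-630 + 5*(⅐))*(-306175))/(-922) = ((-630 + 5/7)*(-306175))*(-1/922) = -4405/7*(-306175)*(-1/922) = (1348700875/7)*(-1/922) = -1348700875/6454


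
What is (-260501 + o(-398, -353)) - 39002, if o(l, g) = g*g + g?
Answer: -175247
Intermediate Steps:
o(l, g) = g + g² (o(l, g) = g² + g = g + g²)
(-260501 + o(-398, -353)) - 39002 = (-260501 - 353*(1 - 353)) - 39002 = (-260501 - 353*(-352)) - 39002 = (-260501 + 124256) - 39002 = -136245 - 39002 = -175247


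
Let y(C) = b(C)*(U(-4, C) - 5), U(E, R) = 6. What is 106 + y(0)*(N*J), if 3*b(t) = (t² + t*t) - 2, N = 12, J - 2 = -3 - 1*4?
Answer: 146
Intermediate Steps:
J = -5 (J = 2 + (-3 - 1*4) = 2 + (-3 - 4) = 2 - 7 = -5)
b(t) = -⅔ + 2*t²/3 (b(t) = ((t² + t*t) - 2)/3 = ((t² + t²) - 2)/3 = (2*t² - 2)/3 = (-2 + 2*t²)/3 = -⅔ + 2*t²/3)
y(C) = -⅔ + 2*C²/3 (y(C) = (-⅔ + 2*C²/3)*(6 - 5) = (-⅔ + 2*C²/3)*1 = -⅔ + 2*C²/3)
106 + y(0)*(N*J) = 106 + (-⅔ + (⅔)*0²)*(12*(-5)) = 106 + (-⅔ + (⅔)*0)*(-60) = 106 + (-⅔ + 0)*(-60) = 106 - ⅔*(-60) = 106 + 40 = 146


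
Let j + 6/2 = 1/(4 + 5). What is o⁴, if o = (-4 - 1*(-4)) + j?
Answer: 456976/6561 ≈ 69.650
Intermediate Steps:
j = -26/9 (j = -3 + 1/(4 + 5) = -3 + 1/9 = -3 + ⅑ = -26/9 ≈ -2.8889)
o = -26/9 (o = (-4 - 1*(-4)) - 26/9 = (-4 + 4) - 26/9 = 0 - 26/9 = -26/9 ≈ -2.8889)
o⁴ = (-26/9)⁴ = 456976/6561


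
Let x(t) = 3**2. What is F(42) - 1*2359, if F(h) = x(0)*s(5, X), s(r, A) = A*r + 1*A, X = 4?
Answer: -2143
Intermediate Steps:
x(t) = 9
s(r, A) = A + A*r (s(r, A) = A*r + A = A + A*r)
F(h) = 216 (F(h) = 9*(4*(1 + 5)) = 9*(4*6) = 9*24 = 216)
F(42) - 1*2359 = 216 - 1*2359 = 216 - 2359 = -2143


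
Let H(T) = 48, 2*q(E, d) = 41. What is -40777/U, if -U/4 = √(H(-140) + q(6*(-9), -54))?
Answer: 40777*√274/548 ≈ 1231.7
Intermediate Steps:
q(E, d) = 41/2 (q(E, d) = (½)*41 = 41/2)
U = -2*√274 (U = -4*√(48 + 41/2) = -2*√274 ≈ -33.106)
-40777/U = -40777*(-√274/548) = -(-40777)*√274/548 = 40777*√274/548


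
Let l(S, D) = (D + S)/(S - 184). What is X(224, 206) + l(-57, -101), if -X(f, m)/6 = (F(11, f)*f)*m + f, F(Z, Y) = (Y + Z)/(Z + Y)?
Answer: -67047970/241 ≈ -2.7821e+5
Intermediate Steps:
F(Z, Y) = 1 (F(Z, Y) = (Y + Z)/(Y + Z) = 1)
l(S, D) = (D + S)/(-184 + S)
X(f, m) = -6*f - 6*f*m (X(f, m) = -6*((1*f)*m + f) = -6*(f*m + f) = -6*(f + f*m) = -6*f - 6*f*m)
X(224, 206) + l(-57, -101) = -6*224*(1 + 206) + (-101 - 57)/(-184 - 57) = -6*224*207 - 158/(-241) = -278208 - 1/241*(-158) = -278208 + 158/241 = -67047970/241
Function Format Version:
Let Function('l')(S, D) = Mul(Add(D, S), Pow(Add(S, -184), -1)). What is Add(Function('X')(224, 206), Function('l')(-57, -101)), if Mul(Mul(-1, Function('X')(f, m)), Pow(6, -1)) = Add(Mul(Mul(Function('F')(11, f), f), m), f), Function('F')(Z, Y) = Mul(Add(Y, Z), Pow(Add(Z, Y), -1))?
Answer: Rational(-67047970, 241) ≈ -2.7821e+5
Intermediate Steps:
Function('F')(Z, Y) = 1 (Function('F')(Z, Y) = Mul(Add(Y, Z), Pow(Add(Y, Z), -1)) = 1)
Function('l')(S, D) = Mul(Pow(Add(-184, S), -1), Add(D, S)) (Function('l')(S, D) = Mul(Add(D, S), Pow(Add(-184, S), -1)) = Mul(Pow(Add(-184, S), -1), Add(D, S)))
Function('X')(f, m) = Add(Mul(-6, f), Mul(-6, f, m)) (Function('X')(f, m) = Mul(-6, Add(Mul(Mul(1, f), m), f)) = Mul(-6, Add(Mul(f, m), f)) = Mul(-6, Add(f, Mul(f, m))) = Add(Mul(-6, f), Mul(-6, f, m)))
Add(Function('X')(224, 206), Function('l')(-57, -101)) = Add(Mul(-6, 224, Add(1, 206)), Mul(Pow(Add(-184, -57), -1), Add(-101, -57))) = Add(Mul(-6, 224, 207), Mul(Pow(-241, -1), -158)) = Add(-278208, Mul(Rational(-1, 241), -158)) = Add(-278208, Rational(158, 241)) = Rational(-67047970, 241)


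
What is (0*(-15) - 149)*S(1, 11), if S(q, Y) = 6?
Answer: -894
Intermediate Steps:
(0*(-15) - 149)*S(1, 11) = (0*(-15) - 149)*6 = (0 - 149)*6 = -149*6 = -894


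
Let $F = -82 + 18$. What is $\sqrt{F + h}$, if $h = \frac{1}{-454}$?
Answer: $\frac{7 i \sqrt{269222}}{454} \approx 8.0001 i$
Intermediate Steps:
$h = - \frac{1}{454} \approx -0.0022026$
$F = -64$
$\sqrt{F + h} = \sqrt{-64 - \frac{1}{454}} = \sqrt{- \frac{29057}{454}} = \frac{7 i \sqrt{269222}}{454}$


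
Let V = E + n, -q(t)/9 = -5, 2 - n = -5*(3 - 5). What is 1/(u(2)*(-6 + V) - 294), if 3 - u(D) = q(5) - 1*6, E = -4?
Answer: 1/354 ≈ 0.0028249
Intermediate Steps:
n = -8 (n = 2 - (-5)*(3 - 5) = 2 - (-5)*(-2) = 2 - 1*10 = 2 - 10 = -8)
q(t) = 45 (q(t) = -9*(-5) = 45)
V = -12 (V = -4 - 8 = -12)
u(D) = -36 (u(D) = 3 - (45 - 1*6) = 3 - (45 - 6) = 3 - 1*39 = 3 - 39 = -36)
1/(u(2)*(-6 + V) - 294) = 1/(-36*(-6 - 12) - 294) = 1/(-36*(-18) - 294) = 1/(648 - 294) = 1/354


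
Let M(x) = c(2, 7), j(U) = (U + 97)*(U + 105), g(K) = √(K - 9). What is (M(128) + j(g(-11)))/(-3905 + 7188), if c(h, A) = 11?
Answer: 10176/3283 + 404*I*√5/3283 ≈ 3.0996 + 0.27517*I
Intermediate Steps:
g(K) = √(-9 + K)
j(U) = (97 + U)*(105 + U)
M(x) = 11
(M(128) + j(g(-11)))/(-3905 + 7188) = (11 + (10185 + (√(-9 - 11))² + 202*√(-9 - 11)))/(-3905 + 7188) = (11 + (10185 + (√(-20))² + 202*√(-20)))/3283 = (11 + (10185 + (2*I*√5)² + 202*(2*I*√5)))*(1/3283) = (11 + (10185 - 20 + 404*I*√5))*(1/3283) = (11 + (10165 + 404*I*√5))*(1/3283) = (10176 + 404*I*√5)*(1/3283) = 10176/3283 + 404*I*√5/3283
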